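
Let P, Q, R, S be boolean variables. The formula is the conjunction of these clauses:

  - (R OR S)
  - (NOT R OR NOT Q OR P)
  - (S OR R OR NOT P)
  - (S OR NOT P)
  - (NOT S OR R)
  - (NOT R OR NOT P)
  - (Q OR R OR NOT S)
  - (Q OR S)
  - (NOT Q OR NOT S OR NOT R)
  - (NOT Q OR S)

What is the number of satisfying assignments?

1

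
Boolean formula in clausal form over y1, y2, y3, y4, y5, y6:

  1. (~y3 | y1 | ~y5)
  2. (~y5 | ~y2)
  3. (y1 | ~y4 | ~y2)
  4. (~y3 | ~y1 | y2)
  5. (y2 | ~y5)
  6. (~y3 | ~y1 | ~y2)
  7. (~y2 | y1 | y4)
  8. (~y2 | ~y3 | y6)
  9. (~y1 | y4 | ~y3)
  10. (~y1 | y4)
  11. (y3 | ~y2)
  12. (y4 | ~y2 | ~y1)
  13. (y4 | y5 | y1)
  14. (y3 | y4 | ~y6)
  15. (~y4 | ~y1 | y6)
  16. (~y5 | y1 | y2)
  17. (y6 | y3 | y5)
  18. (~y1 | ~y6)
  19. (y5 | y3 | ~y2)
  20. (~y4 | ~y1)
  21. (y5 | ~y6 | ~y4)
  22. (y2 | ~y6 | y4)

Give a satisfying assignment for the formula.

Branch on y1: take y1 = False.
The remaining clauses are satisfied by y2 = False, y3 = True, y4 = True, y5 = False, y6 = False.
Every clause has at least one true literal under this assignment.
Check each clause:
  1. (~y3 | y1 | ~y5) — ~y5 is true.
  2. (~y2 | ~y5) — ~y5 is true.
  3. (~y2 | y1 | ~y4) — ~y2 is true.
  4. (y2 | ~y3 | ~y1) — ~y1 is true.
  5. (~y5 | y2) — ~y5 is true.
  6. (~y3 | ~y2 | ~y1) — ~y2 is true.
  7. (y1 | ~y2 | y4) — y4 is true.
  8. (~y2 | ~y3 | y6) — ~y2 is true.
  9. (~y1 | y4 | ~y3) — y4 is true.
  10. (~y1 | y4) — y4 is true.
  11. (~y2 | y3) — y3 is true.
  12. (~y2 | ~y1 | y4) — y4 is true.
  13. (y4 | y1 | y5) — y4 is true.
  14. (y3 | y4 | ~y6) — ~y6 is true.
  15. (~y4 | ~y1 | y6) — ~y1 is true.
  16. (~y5 | y2 | y1) — ~y5 is true.
  17. (y6 | y3 | y5) — y3 is true.
  18. (~y6 | ~y1) — ~y6 is true.
  19. (y3 | y5 | ~y2) — y3 is true.
  20. (~y4 | ~y1) — ~y1 is true.
  21. (y5 | ~y4 | ~y6) — ~y6 is true.
  22. (y2 | y4 | ~y6) — ~y6 is true.

y1=False, y2=False, y3=True, y4=True, y5=False, y6=False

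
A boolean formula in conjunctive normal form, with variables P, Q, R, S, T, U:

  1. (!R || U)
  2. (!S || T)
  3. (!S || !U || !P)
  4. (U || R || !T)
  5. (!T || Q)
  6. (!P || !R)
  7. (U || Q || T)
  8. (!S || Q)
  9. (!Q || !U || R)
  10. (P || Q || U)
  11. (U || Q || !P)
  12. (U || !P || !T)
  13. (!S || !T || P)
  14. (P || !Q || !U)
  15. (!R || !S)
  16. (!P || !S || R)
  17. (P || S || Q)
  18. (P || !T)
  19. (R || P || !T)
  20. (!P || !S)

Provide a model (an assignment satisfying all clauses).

P=F, Q=T, R=F, S=F, T=F, U=F

Branch on P: take P = False.
  then T is forced to False.
  then S is forced to False.
  then Q is forced to True.
  then U is forced to False.
  then R is forced to False.
Every clause has at least one true literal under this assignment.
Check each clause:
  1. (!R || U) — !R is true.
  2. (T || !S) — !S is true.
  3. (!U || !S || !P) — !U is true.
  4. (U || R || !T) — !T is true.
  5. (!T || Q) — Q is true.
  6. (!R || !P) — !R is true.
  7. (Q || T || U) — Q is true.
  8. (Q || !S) — Q is true.
  9. (R || !Q || !U) — !U is true.
  10. (Q || U || P) — Q is true.
  11. (U || Q || !P) — Q is true.
  12. (!P || !T || U) — !T is true.
  13. (P || !T || !S) — !T is true.
  14. (!U || P || !Q) — !U is true.
  15. (!R || !S) — !S is true.
  16. (!S || !P || R) — !S is true.
  17. (S || P || Q) — Q is true.
  18. (!T || P) — !T is true.
  19. (R || P || !T) — !T is true.
  20. (!S || !P) — !S is true.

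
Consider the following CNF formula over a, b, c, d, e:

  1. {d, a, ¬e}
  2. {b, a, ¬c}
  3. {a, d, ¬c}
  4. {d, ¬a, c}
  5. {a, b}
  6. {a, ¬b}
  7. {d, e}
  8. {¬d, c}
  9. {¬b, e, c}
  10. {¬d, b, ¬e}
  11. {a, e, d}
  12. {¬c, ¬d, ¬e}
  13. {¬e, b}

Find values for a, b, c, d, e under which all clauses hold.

a=T, b=T, c=T, d=T, e=F

Check each clause:
  1. {a, ¬e, d} — a is true.
  2. {a, b, ¬c} — a is true.
  3. {a, ¬c, d} — a is true.
  4. {c, d, ¬a} — c is true.
  5. {a, b} — a is true.
  6. {a, ¬b} — a is true.
  7. {d, e} — d is true.
  8. {¬d, c} — c is true.
  9. {c, ¬b, e} — c is true.
  10. {¬d, ¬e, b} — b is true.
  11. {e, a, d} — a is true.
  12. {¬c, ¬e, ¬d} — ¬e is true.
  13. {¬e, b} — b is true.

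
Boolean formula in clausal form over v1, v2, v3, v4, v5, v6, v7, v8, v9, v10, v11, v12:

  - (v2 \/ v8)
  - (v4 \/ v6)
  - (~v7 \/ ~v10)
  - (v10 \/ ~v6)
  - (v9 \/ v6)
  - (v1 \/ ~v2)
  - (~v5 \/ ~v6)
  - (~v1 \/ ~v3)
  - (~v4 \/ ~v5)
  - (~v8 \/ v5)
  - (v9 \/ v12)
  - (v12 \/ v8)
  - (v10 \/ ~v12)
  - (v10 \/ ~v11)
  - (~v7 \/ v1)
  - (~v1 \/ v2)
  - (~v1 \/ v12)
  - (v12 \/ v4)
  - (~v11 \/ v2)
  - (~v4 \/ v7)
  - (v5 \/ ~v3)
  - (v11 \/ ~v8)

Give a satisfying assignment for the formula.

v1=True, v2=True, v3=False, v4=False, v5=False, v6=True, v7=False, v8=False, v9=False, v10=True, v11=False, v12=True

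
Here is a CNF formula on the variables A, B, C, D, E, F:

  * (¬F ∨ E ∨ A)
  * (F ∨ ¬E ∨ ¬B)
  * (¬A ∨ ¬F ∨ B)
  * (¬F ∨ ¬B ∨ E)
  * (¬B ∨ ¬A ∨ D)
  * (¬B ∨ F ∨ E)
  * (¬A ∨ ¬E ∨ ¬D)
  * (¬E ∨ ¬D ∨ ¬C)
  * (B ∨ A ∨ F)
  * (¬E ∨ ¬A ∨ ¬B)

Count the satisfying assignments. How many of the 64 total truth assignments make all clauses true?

Case analysis on B and E:
  B=1, E=1: remaining (A,C,D,F) ∈ {(0,0,0,1); (0,0,1,1); (0,1,0,1)} — 3.
  B=1, E=0: a clause becomes empty — 0.
  B=0, E=1: 5 of the 16 assignments to (A,C,D,F) work.
  B=0, E=0: remaining (A,C,D,F) ∈ {(1,0,0,0); (1,0,1,0); (1,1,0,0); (1,1,1,0)} — 4.
Total: 3 + 0 + 5 + 4 = 12.

12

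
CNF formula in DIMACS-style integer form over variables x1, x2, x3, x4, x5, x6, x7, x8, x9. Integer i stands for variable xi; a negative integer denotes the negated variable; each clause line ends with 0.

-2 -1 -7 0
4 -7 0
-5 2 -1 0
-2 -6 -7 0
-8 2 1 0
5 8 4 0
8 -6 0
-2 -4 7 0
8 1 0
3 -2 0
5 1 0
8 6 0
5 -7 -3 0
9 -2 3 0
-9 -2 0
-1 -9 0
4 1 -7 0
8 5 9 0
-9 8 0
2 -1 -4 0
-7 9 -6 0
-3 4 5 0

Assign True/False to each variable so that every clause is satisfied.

x1 = F, x2 = T, x3 = T, x4 = F, x5 = T, x6 = F, x7 = F, x8 = T, x9 = F

Check each clause:
  1. {¬x1, ¬x7, ¬x2} — ¬x7 is true.
  2. {x4, ¬x7} — ¬x7 is true.
  3. {x2, ¬x5, ¬x1} — x2 is true.
  4. {¬x2, ¬x7, ¬x6} — ¬x7 is true.
  5. {¬x8, x2, x1} — x2 is true.
  6. {x8, x5, x4} — x8 is true.
  7. {¬x6, x8} — x8 is true.
  8. {x7, ¬x2, ¬x4} — ¬x4 is true.
  9. {x8, x1} — x8 is true.
  10. {x3, ¬x2} — x3 is true.
  11. {x5, x1} — x5 is true.
  12. {x8, x6} — x8 is true.
  13. {x5, ¬x7, ¬x3} — ¬x7 is true.
  14. {x9, ¬x2, x3} — x3 is true.
  15. {¬x9, ¬x2} — ¬x9 is true.
  16. {¬x9, ¬x1} — ¬x1 is true.
  17. {¬x7, x4, x1} — ¬x7 is true.
  18. {x5, x9, x8} — x8 is true.
  19. {x8, ¬x9} — x8 is true.
  20. {¬x4, ¬x1, x2} — x2 is true.
  21. {x9, ¬x6, ¬x7} — ¬x7 is true.
  22. {¬x3, x5, x4} — x5 is true.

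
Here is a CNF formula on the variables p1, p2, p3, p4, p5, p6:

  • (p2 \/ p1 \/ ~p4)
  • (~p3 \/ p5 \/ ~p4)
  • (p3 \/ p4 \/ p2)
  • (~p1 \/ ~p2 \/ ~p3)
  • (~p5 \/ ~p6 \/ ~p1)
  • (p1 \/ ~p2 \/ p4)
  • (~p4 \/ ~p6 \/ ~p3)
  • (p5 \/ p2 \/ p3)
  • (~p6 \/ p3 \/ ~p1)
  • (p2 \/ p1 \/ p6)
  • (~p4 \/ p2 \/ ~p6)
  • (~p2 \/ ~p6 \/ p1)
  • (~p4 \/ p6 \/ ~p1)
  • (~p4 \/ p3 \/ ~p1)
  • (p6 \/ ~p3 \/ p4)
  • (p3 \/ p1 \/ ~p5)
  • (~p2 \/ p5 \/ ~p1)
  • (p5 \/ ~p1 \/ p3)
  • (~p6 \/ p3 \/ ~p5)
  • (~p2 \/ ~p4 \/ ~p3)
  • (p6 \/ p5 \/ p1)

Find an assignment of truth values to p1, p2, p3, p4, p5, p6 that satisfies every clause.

p1=T, p2=F, p3=T, p4=F, p5=F, p6=T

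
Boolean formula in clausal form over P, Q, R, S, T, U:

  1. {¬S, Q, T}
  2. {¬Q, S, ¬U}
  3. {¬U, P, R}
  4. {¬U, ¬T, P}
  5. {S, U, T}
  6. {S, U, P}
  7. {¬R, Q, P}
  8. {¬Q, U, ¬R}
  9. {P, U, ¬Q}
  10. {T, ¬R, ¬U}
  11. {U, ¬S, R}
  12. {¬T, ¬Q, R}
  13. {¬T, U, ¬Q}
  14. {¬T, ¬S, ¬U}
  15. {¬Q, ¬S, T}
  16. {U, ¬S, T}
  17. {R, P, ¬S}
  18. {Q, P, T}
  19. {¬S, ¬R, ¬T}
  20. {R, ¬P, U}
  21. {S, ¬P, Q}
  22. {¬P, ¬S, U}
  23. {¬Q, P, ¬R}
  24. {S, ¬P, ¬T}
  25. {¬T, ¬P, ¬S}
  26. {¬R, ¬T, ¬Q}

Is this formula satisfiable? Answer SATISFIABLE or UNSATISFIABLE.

S = True:
  T = True:
    propagation gives U=False, R=True; an empty clause results — contradiction.
  T = False:
    propagation gives Q=True; an empty clause results — contradiction.
S = False:
  P = True:
    propagation gives Q=True, U=False, T=True; an empty clause results — contradiction.
  P = False:
    propagation gives U=True, Q=False, R=True; an empty clause results — contradiction.
Every branch closes, so no satisfying assignment exists.

UNSATISFIABLE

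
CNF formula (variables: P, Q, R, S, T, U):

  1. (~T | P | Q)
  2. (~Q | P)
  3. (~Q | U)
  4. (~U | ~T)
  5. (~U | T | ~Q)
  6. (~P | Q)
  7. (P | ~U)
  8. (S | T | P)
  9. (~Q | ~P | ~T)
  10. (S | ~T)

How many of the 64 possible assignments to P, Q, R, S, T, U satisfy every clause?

2

Satisfying assignments:
  P=F Q=F R=F S=T T=F U=F
  P=F Q=F R=T S=T T=F U=F
Count: 2.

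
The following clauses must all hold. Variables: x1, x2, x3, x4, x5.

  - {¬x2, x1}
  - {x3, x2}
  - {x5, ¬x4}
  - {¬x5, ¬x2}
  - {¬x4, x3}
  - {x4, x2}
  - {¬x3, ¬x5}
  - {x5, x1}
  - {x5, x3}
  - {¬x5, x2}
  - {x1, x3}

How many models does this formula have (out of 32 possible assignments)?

1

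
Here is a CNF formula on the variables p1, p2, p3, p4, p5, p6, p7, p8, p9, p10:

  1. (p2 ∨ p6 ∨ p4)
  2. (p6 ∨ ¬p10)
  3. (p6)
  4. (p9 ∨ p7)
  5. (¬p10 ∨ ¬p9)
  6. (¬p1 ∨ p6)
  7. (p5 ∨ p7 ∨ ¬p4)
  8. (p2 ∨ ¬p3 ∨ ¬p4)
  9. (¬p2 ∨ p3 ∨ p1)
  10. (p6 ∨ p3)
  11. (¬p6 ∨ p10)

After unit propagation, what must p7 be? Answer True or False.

True

Unit clause (p6) sets p6 = True.
(p10 ∨ ¬p6): since p6 = True, the clause reduces to (p10). p10 = True.
(¬p9 ∨ ¬p10) with p10 = True leaves only ¬p9, so p9 = False.
In (p7 ∨ p9), p9 is now false; p7 must hold, so p7 = True.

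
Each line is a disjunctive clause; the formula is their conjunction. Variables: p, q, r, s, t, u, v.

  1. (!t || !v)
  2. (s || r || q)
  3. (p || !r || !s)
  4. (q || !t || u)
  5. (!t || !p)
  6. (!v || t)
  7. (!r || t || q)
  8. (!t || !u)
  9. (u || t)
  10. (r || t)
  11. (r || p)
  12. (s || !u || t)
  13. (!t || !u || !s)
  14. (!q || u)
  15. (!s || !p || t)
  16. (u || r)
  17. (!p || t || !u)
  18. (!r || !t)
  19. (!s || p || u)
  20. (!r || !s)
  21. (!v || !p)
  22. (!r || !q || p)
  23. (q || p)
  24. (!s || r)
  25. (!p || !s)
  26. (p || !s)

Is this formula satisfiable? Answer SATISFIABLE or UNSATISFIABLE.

UNSATISFIABLE

t = True:
  propagation gives v=False, p=False, u=False, q=True; an empty clause results — contradiction.
t = False:
  propagation gives v=False, u=True, r=True, q=True; an empty clause results — contradiction.
Every branch closes, so no satisfying assignment exists.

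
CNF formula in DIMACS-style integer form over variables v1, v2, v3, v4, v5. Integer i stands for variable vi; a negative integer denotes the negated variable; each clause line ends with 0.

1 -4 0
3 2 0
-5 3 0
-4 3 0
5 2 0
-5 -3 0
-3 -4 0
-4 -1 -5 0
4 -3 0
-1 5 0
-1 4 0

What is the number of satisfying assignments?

1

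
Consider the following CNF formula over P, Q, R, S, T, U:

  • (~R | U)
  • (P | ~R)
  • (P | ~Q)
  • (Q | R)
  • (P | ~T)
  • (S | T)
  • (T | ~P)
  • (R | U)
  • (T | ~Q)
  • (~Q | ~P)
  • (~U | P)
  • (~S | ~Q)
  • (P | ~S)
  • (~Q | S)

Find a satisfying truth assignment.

P = 1  Q = 0  R = 1  S = 1  T = 1  U = 1

Set P = True and propagate.
  then T is forced to True.
  then Q is forced to False.
  then R is forced to True.
  then U is forced to True.
S is now unconstrained; take S = True.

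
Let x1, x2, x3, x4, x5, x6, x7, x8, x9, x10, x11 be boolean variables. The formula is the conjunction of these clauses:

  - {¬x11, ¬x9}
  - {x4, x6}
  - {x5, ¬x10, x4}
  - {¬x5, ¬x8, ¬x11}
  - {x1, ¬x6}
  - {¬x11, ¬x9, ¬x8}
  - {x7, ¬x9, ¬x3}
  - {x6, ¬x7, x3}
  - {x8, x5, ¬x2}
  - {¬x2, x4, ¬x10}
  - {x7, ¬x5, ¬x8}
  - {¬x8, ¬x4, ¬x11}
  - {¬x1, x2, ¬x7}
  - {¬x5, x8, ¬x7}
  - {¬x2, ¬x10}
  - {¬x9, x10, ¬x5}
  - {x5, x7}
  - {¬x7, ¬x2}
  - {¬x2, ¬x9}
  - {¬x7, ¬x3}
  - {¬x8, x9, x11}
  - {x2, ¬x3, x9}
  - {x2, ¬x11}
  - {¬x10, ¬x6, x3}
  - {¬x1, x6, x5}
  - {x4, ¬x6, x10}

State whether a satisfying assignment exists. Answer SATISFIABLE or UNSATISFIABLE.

SATISFIABLE

Try x1 = True.
Try x2 = False.
  then x7 is forced to False.
  then x5 is forced to True.
  then x8 is forced to False.
  then x11 is forced to False.
Set x3 = False and propagate.
The remaining clauses are satisfied by x4 = True, x6 = False, x9 = False, x10 = True.
Every clause has at least one true literal under this assignment.
So x1=T, x2=F, x3=F, x4=T, x5=T, x6=F, x7=F, x8=F, x9=F, x10=T, x11=F is a satisfying assignment.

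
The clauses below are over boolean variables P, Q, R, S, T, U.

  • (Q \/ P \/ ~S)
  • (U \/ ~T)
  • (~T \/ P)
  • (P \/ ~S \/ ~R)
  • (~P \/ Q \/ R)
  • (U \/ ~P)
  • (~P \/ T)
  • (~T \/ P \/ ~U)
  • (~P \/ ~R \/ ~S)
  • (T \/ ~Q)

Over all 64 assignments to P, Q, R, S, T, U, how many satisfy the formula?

8

Split on P, then T.
  P=T, T=T: remaining (Q,R,S,U) ∈ {(F,T,F,T); (T,F,F,T); (T,F,T,T); (T,T,F,T)} — 4.
  P=T, T=F: a clause becomes empty — 0.
  P=F, T=T: a clause becomes empty — 0.
  P=F, T=F: remaining (Q,R,S,U) ∈ {(F,F,F,F); (F,F,F,T); (F,T,F,F); (F,T,F,T)} — 4.
Total: 4 + 0 + 0 + 4 = 8.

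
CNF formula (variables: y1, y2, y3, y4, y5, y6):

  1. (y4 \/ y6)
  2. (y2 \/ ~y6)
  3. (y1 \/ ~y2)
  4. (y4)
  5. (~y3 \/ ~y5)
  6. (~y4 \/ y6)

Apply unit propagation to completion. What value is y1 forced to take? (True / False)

True

Unit clause (y4) sets y4 = True.
In (~y4 \/ y6), ~y4 is now false; y6 must hold, so y6 = True.
In (~y6 \/ y2), ~y6 is now false; y2 must hold, so y2 = True.
(y1 \/ ~y2) with y2 = True leaves only y1, so y1 = True.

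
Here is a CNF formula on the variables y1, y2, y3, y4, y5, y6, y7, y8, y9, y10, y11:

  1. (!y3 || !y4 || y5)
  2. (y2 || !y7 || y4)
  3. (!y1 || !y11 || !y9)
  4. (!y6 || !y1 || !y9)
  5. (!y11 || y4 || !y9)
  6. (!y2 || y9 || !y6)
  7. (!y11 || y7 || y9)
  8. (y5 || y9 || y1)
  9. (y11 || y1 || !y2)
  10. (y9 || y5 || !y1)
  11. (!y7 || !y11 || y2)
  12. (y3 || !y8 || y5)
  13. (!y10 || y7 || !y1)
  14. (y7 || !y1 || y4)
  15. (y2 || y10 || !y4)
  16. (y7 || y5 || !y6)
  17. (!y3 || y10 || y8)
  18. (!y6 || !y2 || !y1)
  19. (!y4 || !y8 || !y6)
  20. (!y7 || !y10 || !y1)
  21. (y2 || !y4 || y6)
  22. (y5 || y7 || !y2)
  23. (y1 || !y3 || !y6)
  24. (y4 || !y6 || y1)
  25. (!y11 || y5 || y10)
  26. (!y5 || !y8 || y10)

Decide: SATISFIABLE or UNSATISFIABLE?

SATISFIABLE

Try y1 = False.
Set y2 = True and propagate.
  then y11 is forced to True.
Branch on y3: take y3 = False.
For the remaining variables, y4 = True, y5 = False, y6 = False, y7 = True, y8 = False, y9 = True, y10 = True works.
Every clause has at least one true literal under this assignment.
So y1=F, y2=T, y3=F, y4=T, y5=F, y6=F, y7=T, y8=F, y9=T, y10=T, y11=T is a satisfying assignment.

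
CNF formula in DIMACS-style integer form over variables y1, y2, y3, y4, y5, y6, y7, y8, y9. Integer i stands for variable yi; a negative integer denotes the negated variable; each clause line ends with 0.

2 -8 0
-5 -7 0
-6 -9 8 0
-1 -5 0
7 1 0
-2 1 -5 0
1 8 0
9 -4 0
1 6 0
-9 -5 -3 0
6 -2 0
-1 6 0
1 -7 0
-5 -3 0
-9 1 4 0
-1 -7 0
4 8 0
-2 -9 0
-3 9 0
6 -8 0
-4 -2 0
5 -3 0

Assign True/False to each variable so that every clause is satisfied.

Pure literal: y3 appears only negated; assign y3 = False.
Try y1 = True.
  then y5 is forced to False.
  then y6 is forced to True.
  then y7 is forced to False.
Branch on y2: take y2 = True.
  then y9 is forced to False.
  then y4 is forced to False.
  then y8 is forced to True.
Every clause has at least one true literal under this assignment.

y1=1  y2=1  y3=0  y4=0  y5=0  y6=1  y7=0  y8=1  y9=0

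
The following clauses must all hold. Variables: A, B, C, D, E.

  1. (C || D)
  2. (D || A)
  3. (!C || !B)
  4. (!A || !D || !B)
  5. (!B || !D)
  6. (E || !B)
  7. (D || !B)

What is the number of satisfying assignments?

10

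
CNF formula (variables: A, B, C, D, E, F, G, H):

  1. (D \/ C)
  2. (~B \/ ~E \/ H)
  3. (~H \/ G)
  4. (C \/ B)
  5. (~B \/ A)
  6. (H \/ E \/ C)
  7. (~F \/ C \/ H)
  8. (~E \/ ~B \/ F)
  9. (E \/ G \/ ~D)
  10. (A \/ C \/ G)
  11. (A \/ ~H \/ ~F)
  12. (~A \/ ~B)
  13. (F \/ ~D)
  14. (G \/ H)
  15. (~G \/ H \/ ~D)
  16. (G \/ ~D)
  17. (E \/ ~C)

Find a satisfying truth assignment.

Branch on A: take A = False.
  then B is forced to False.
  then C is forced to True.
  then E is forced to True.
Branch on D: take D = False.
Try F = False.
The remaining clauses are satisfied by G = True, H = True.
Every clause has at least one true literal under this assignment.

A=0  B=0  C=1  D=0  E=1  F=0  G=1  H=1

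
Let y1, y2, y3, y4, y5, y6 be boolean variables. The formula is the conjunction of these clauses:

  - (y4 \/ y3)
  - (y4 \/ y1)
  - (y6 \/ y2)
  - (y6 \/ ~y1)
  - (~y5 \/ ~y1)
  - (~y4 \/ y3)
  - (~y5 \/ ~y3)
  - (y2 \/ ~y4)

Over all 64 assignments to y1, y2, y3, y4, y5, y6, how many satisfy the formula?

5

The models are:
  y1=0 y2=1 y3=1 y4=1 y5=0 y6=0
  y1=0 y2=1 y3=1 y4=1 y5=0 y6=1
  y1=1 y2=0 y3=1 y4=0 y5=0 y6=1
  y1=1 y2=1 y3=1 y4=0 y5=0 y6=1
  y1=1 y2=1 y3=1 y4=1 y5=0 y6=1
Count: 5.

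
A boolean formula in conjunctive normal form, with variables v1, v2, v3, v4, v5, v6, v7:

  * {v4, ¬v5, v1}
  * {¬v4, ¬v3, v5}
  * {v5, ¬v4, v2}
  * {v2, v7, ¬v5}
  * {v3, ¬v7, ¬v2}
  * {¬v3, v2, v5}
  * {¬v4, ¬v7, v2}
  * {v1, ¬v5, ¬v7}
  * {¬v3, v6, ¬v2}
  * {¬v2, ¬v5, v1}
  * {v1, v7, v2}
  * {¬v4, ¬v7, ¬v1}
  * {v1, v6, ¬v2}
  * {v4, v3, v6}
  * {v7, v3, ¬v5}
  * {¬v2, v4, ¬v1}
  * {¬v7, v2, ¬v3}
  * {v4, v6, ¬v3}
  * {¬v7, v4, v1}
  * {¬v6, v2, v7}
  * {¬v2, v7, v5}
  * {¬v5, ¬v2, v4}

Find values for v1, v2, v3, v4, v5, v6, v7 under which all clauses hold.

v1=T, v2=F, v3=F, v4=F, v5=T, v6=T, v7=T

Check each clause:
  1. {¬v5, v4, v1} — v1 is true.
  2. {¬v3, ¬v4, v5} — ¬v3 is true.
  3. {¬v4, v5, v2} — ¬v4 is true.
  4. {v2, v7, ¬v5} — v7 is true.
  5. {v3, ¬v7, ¬v2} — ¬v2 is true.
  6. {v2, v5, ¬v3} — ¬v3 is true.
  7. {¬v7, v2, ¬v4} — ¬v4 is true.
  8. {v1, ¬v5, ¬v7} — v1 is true.
  9. {v6, ¬v3, ¬v2} — ¬v3 is true.
  10. {¬v2, ¬v5, v1} — v1 is true.
  11. {v1, v7, v2} — v1 is true.
  12. {¬v4, ¬v1, ¬v7} — ¬v4 is true.
  13. {v6, ¬v2, v1} — v1 is true.
  14. {v6, v3, v4} — v6 is true.
  15. {¬v5, v7, v3} — v7 is true.
  16. {v4, ¬v1, ¬v2} — ¬v2 is true.
  17. {v2, ¬v7, ¬v3} — ¬v3 is true.
  18. {v6, v4, ¬v3} — ¬v3 is true.
  19. {v1, v4, ¬v7} — v1 is true.
  20. {v2, v7, ¬v6} — v7 is true.
  21. {¬v2, v7, v5} — v5 is true.
  22. {v4, ¬v2, ¬v5} — ¬v2 is true.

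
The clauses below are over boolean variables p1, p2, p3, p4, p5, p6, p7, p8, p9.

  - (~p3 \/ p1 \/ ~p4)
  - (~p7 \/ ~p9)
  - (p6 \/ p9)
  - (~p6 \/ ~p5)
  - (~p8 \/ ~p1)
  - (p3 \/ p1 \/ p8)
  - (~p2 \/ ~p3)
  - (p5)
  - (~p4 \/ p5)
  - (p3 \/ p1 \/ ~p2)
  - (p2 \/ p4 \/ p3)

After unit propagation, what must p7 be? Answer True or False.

False

Unit clause (p5) sets p5 = True.
From (~p6 \/ ~p5) and p5 = True: p6 = False.
(p6 \/ p9): since p6 = False, the clause reduces to (p9). p9 = True.
(~p7 \/ ~p9): since p9 = True, the clause reduces to (~p7). p7 = False.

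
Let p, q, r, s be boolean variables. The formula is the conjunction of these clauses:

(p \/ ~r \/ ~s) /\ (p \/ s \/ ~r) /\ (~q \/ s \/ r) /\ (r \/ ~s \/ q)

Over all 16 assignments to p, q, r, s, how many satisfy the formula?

8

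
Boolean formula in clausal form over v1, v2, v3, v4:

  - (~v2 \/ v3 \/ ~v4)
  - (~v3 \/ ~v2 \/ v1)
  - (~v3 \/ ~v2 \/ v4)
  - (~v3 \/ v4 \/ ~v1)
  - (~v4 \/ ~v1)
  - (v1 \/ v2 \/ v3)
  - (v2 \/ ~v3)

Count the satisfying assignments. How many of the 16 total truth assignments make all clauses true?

3

The models are:
  v1=0 v2=1 v3=0 v4=0
  v1=1 v2=0 v3=0 v4=0
  v1=1 v2=1 v3=0 v4=0
Count: 3.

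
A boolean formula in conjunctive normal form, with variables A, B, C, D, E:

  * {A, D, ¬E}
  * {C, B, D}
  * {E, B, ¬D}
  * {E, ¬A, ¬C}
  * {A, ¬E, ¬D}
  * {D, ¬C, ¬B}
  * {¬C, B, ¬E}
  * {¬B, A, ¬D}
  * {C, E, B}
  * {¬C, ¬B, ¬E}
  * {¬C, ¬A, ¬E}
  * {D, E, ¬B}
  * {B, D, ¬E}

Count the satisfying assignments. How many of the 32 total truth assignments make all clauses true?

Satisfying assignments:
  A=F B=F C=T D=F E=F
  A=T B=F C=F D=T E=T
  A=T B=T C=F D=F E=T
  A=T B=T C=F D=T E=F
  A=T B=T C=F D=T E=T
Count: 5.

5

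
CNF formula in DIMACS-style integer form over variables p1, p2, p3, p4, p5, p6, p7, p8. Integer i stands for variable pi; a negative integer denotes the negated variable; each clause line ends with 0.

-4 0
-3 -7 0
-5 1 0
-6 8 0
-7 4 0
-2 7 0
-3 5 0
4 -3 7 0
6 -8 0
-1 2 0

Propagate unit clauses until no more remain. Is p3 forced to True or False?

False

(~p4) is a unit clause: p4 = False.
In (~p7 | p4), p4 is now false; ~p7 must hold, so p7 = False.
(p7 | ~p2): since p7 = False, the clause reduces to (~p2). p2 = False.
In (p7 | p4 | ~p3), p4, p7 are now false; ~p3 must hold, so p3 = False.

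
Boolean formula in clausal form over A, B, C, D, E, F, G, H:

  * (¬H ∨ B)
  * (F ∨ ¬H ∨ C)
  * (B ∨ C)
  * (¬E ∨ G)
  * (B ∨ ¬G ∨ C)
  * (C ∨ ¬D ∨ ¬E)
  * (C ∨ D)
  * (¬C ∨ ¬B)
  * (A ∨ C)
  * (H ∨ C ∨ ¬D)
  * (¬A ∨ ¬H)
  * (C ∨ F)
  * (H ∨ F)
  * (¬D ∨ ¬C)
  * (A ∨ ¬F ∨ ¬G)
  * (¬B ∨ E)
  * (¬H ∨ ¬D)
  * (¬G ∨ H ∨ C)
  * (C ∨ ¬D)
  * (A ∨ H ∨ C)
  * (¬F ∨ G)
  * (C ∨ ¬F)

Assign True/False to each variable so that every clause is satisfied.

A = True, B = False, C = True, D = False, E = False, F = True, G = True, H = False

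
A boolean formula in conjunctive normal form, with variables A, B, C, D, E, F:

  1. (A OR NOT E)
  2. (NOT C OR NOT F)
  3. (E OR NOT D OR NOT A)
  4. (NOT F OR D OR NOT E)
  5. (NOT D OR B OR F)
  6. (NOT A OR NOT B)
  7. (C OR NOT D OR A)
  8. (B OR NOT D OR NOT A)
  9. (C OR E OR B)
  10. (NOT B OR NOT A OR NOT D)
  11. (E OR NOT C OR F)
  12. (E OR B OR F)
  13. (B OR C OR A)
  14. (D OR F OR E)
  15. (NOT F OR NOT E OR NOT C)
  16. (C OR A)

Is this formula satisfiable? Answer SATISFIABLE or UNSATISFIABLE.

Set A = True and propagate.
  then B is forced to False.
  then D is forced to False.
For the remaining variables, C = True, E = True, F = False works.
So A=1, B=0, C=1, D=0, E=1, F=0 is a satisfying assignment.

SATISFIABLE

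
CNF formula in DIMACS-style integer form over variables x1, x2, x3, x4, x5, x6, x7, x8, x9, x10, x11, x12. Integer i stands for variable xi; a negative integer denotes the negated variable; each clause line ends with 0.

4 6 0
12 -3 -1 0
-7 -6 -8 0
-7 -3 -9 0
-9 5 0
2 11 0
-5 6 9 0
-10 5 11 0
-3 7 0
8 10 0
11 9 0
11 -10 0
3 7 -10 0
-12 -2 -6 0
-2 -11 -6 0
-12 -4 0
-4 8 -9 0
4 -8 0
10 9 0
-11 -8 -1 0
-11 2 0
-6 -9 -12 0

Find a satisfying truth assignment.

x1=False, x2=True, x3=False, x4=True, x5=False, x6=False, x7=True, x8=False, x9=False, x10=True, x11=True, x12=False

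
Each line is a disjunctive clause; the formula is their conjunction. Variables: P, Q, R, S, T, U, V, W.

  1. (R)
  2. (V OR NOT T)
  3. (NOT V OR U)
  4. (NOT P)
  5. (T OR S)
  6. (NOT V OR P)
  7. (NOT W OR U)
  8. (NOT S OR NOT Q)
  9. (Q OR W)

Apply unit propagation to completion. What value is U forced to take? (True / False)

Unit clause (R) sets R = True.
(NOT P) stands alone — P = False.
(P OR NOT V) with P = False leaves only NOT V, so V = False.
In (V OR NOT T), V is now false; NOT T must hold, so T = False.
From (S OR T) and T = False: S = True.
(NOT Q OR NOT S) with S = True leaves only NOT Q, so Q = False.
(W OR Q) with Q = False leaves only W, so W = True.
From (U OR NOT W) and W = True: U = True.

True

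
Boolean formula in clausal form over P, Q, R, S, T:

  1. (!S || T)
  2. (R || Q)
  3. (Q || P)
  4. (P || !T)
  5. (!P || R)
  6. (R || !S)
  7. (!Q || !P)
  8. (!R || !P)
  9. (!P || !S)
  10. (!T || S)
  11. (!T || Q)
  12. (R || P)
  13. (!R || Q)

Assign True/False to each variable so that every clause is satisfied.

P = False, Q = True, R = True, S = False, T = False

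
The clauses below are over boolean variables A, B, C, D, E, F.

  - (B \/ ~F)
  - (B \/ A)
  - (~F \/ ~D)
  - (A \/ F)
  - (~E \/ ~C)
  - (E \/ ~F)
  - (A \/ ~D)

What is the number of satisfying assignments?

14

Split on F, then A.
  F=T, A=T: remaining (B,C,D,E) ∈ {(T,F,F,T)} — 1.
  F=T, A=F: remaining (B,C,D,E) ∈ {(T,F,F,T)} — 1.
  F=F, A=T: B, D free; 3 ways for (C,E) × 2^2 = 12.
  F=F, A=F: a clause becomes empty — 0.
Total: 1 + 1 + 12 + 0 = 14.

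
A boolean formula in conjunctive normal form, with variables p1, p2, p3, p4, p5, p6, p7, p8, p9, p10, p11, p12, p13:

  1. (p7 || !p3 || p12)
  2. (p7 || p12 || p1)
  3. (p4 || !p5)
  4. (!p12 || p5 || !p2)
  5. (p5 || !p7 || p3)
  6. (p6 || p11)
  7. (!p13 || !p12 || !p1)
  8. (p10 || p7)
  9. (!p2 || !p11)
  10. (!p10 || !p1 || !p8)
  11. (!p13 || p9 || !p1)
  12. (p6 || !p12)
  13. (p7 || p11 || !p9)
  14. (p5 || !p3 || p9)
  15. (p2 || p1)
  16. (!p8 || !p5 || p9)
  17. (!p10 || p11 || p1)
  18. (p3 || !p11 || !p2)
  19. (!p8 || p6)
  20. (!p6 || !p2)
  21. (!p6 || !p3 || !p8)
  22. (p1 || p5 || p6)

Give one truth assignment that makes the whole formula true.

p1 = True, p2 = False, p3 = False, p4 = True, p5 = False, p6 = True, p7 = False, p8 = False, p9 = False, p10 = True, p11 = False, p12 = True, p13 = False

Pure literal: p4 appears only positively; assign p4 = True.
p8 occurs only negated in the remaining clauses — set p8 = False.
Set p1 = True and propagate.
Try p2 = False.
Branch on p3: take p3 = False.
The remaining clauses are satisfied by p5 = False, p6 = True, p7 = False, p9 = False, p10 = True, p11 = False, p12 = True, p13 = False.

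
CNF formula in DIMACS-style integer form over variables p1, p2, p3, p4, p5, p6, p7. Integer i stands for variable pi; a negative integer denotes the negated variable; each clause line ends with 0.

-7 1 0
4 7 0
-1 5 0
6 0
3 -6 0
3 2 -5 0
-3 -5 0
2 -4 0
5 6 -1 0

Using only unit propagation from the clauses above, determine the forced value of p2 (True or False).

(p6) stands alone — p6 = True.
(¬p6 ∨ p3): since p6 = True, the clause reduces to (p3). p3 = True.
In (¬p3 ∨ ¬p5), ¬p3 is now false; ¬p5 must hold, so p5 = False.
From (p5 ∨ ¬p1) and p5 = False: p1 = False.
In (p1 ∨ ¬p7), p1 is now false; ¬p7 must hold, so p7 = False.
(p7 ∨ p4): since p7 = False, the clause reduces to (p4). p4 = True.
In (¬p4 ∨ p2), ¬p4 is now false; p2 must hold, so p2 = True.

True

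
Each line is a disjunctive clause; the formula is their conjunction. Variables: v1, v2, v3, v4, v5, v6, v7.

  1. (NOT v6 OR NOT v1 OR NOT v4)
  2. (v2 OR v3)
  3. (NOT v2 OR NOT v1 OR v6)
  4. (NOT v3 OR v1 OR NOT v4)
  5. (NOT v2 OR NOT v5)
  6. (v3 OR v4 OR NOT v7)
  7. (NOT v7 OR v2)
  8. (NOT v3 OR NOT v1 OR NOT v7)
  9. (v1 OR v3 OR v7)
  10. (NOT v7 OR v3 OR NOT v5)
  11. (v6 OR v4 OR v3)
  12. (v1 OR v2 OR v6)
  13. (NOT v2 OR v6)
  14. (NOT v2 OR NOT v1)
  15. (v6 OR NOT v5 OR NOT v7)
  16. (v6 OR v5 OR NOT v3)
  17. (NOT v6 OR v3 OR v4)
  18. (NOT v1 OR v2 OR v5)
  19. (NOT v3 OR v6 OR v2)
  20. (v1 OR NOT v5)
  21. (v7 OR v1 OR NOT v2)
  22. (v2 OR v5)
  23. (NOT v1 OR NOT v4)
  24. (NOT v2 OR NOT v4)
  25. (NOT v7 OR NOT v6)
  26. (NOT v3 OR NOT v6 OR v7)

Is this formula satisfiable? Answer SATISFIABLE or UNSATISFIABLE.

UNSATISFIABLE

v2 = True:
  propagation gives v5=False, v6=True, v1=False, v7=True; an empty clause results — contradiction.
v2 = False:
  propagation gives v3=True, v7=False, v6=True; an empty clause results — contradiction.
Every branch closes, so no satisfying assignment exists.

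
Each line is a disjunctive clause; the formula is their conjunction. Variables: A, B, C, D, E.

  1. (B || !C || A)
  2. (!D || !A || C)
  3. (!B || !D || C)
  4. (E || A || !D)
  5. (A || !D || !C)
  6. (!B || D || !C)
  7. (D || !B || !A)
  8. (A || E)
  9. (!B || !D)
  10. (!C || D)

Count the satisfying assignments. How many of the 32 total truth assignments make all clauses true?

The models are:
  A=0 B=0 C=0 D=0 E=1
  A=0 B=0 C=0 D=1 E=1
  A=0 B=1 C=0 D=0 E=1
  A=1 B=0 C=0 D=0 E=0
  A=1 B=0 C=0 D=0 E=1
  A=1 B=0 C=1 D=1 E=0
  A=1 B=0 C=1 D=1 E=1
Count: 7.

7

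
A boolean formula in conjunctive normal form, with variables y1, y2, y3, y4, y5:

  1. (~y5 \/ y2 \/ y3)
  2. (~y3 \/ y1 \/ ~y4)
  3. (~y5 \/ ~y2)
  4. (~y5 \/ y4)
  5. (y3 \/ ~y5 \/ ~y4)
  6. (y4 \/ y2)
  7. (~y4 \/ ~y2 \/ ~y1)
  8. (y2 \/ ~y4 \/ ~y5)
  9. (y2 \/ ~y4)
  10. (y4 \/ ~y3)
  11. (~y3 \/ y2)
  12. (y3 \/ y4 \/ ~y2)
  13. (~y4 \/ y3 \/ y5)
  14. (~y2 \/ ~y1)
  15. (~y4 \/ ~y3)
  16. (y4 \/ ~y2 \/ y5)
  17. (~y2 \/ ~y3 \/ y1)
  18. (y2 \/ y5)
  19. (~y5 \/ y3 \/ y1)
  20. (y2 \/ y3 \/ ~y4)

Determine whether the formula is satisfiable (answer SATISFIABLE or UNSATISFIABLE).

UNSATISFIABLE

y2 = True:
  propagation gives y5=False, y1=False, y4=True, y3=False; an empty clause results — contradiction.
y2 = False:
  propagation gives y4=True; an empty clause results — contradiction.
Every branch closes, so no satisfying assignment exists.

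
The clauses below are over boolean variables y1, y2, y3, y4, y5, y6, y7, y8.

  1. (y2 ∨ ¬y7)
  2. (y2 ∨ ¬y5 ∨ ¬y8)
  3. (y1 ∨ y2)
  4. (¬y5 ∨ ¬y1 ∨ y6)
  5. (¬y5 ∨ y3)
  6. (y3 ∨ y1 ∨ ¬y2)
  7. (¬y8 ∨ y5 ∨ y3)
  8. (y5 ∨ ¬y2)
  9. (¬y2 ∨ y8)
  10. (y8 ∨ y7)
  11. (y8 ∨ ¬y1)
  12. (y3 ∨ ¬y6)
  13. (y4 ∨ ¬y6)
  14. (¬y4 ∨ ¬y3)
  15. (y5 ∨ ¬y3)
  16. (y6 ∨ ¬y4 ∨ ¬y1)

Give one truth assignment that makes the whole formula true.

y1 = False, y2 = True, y3 = True, y4 = False, y5 = True, y6 = False, y7 = True, y8 = True

Branch on y1: take y1 = False.
  then y2 is forced to True.
  then y3 is forced to True.
  then y5 is forced to True.
  then y8 is forced to True.
  then y4 is forced to False.
  then y6 is forced to False.
y7 is now unconstrained; take y7 = True.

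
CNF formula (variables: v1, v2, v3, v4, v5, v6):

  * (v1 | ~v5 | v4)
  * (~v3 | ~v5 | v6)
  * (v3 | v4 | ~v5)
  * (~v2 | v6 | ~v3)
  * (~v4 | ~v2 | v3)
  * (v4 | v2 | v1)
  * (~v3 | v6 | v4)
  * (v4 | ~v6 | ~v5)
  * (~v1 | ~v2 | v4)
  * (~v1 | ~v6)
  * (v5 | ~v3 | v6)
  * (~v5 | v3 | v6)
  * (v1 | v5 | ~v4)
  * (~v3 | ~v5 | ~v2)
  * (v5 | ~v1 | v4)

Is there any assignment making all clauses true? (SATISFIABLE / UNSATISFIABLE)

SATISFIABLE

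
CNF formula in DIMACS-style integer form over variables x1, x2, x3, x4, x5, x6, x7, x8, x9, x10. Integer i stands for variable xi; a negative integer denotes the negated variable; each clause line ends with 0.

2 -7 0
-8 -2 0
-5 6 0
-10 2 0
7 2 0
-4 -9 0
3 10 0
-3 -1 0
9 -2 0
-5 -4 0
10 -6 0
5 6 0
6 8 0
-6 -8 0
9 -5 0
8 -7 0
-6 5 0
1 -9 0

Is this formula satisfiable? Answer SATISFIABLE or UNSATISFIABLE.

Pure literal: x4 appears only negated; assign x4 = False.
Branch on x1: take x1 = True.
  then x3 is forced to False.
  then x10 is forced to True.
  then x2 is forced to True.
  then x8 is forced to False.
  then x9 is forced to True.
  then x6 is forced to True.
  then x7 is forced to False.
  then x5 is forced to True.
Every clause has at least one true literal under this assignment.
So x1=T, x2=T, x3=F, x4=F, x5=T, x6=T, x7=F, x8=F, x9=T, x10=T is a satisfying assignment.

SATISFIABLE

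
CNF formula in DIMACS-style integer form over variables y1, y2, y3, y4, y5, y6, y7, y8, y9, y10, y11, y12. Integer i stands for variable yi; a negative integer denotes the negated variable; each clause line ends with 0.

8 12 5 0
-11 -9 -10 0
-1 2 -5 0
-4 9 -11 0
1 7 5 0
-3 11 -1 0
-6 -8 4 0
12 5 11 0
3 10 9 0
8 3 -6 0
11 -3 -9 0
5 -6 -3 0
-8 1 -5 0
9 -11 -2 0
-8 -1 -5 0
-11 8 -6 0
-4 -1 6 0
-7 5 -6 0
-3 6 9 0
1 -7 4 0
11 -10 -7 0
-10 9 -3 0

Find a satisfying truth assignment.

Pure literal: y12 appears only positively; assign y12 = True.
Branch on y1: take y1 = True.
Try y2 = True.
For the remaining variables, y3 = False, y4 = True, y5 = False, y6 = True, y7 = False, y8 = True, y9 = True, y10 = True, y11 = False works.
Check each clause:
  1. (y12 \/ y8 \/ y5) — y8 is true.
  2. (~y11 \/ ~y9 \/ ~y10) — ~y11 is true.
  3. (~y5 \/ y2 \/ ~y1) — y2 is true.
  4. (~y11 \/ ~y4 \/ y9) — y9 is true.
  5. (y7 \/ y5 \/ y1) — y1 is true.
  6. (~y3 \/ y11 \/ ~y1) — ~y3 is true.
  7. (y4 \/ ~y8 \/ ~y6) — y4 is true.
  8. (y5 \/ y11 \/ y12) — y12 is true.
  9. (y9 \/ y3 \/ y10) — y9 is true.
  10. (~y6 \/ y3 \/ y8) — y8 is true.
  11. (~y9 \/ ~y3 \/ y11) — ~y3 is true.
  12. (~y3 \/ ~y6 \/ y5) — ~y3 is true.
  13. (~y5 \/ ~y8 \/ y1) — y1 is true.
  14. (~y2 \/ ~y11 \/ y9) — y9 is true.
  15. (~y5 \/ ~y8 \/ ~y1) — ~y5 is true.
  16. (y8 \/ ~y11 \/ ~y6) — y8 is true.
  17. (y6 \/ ~y4 \/ ~y1) — y6 is true.
  18. (y5 \/ ~y7 \/ ~y6) — ~y7 is true.
  19. (y9 \/ y6 \/ ~y3) — y9 is true.
  20. (~y7 \/ y4 \/ y1) — y1 is true.
  21. (y11 \/ ~y10 \/ ~y7) — ~y7 is true.
  22. (~y3 \/ y9 \/ ~y10) — y9 is true.

y1=True, y2=True, y3=False, y4=True, y5=False, y6=True, y7=False, y8=True, y9=True, y10=True, y11=False, y12=True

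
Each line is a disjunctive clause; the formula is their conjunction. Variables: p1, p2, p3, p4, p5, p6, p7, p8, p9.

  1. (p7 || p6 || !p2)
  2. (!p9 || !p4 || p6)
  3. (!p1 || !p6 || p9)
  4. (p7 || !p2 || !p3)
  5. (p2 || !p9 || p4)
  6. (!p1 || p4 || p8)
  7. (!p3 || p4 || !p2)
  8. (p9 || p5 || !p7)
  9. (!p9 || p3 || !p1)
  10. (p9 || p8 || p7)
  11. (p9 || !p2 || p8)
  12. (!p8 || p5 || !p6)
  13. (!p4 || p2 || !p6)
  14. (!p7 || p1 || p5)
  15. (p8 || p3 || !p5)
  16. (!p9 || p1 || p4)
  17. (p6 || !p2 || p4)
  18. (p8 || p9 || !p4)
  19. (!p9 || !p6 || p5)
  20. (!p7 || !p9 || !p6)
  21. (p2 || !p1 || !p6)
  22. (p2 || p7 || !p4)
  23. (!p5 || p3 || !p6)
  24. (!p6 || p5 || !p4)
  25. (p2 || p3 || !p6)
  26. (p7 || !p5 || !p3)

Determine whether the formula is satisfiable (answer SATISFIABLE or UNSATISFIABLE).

SATISFIABLE

Try p1 = False.
Try p2 = False.
Set p3 = False and propagate.
  then p6 is forced to False.
The remaining clauses are satisfied by p4 = False, p5 = False, p7 = False, p8 = True, p9 = False.
So p1 = F, p2 = F, p3 = F, p4 = F, p5 = F, p6 = F, p7 = F, p8 = T, p9 = F is a satisfying assignment.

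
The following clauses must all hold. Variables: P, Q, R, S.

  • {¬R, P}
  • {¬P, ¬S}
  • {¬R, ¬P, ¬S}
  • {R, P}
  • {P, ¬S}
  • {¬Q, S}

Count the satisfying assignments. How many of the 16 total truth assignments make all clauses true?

The models are:
  P=T Q=F R=F S=F
  P=T Q=F R=T S=F
That's 2 in total.

2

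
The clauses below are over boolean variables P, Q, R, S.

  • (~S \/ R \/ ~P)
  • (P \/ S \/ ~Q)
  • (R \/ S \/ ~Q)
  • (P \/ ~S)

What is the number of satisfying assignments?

Case analysis on S and P:
  S=1, P=1: remaining (Q,R) ∈ {(0,1); (1,1)} — 2.
  S=1, P=0: a clause becomes empty — 0.
  S=0, P=1: remaining (Q,R) ∈ {(0,0); (0,1); (1,1)} — 3.
  S=0, P=0: remaining (Q,R) ∈ {(0,0); (0,1)} — 2.
Total: 2 + 0 + 3 + 2 = 7.

7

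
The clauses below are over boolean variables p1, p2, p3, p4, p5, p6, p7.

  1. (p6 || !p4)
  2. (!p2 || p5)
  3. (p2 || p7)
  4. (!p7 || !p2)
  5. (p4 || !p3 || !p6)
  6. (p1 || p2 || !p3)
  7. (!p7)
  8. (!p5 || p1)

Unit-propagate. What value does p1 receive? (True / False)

Unit clause (!p7) sets p7 = False.
In (p7 || p2), p7 is now false; p2 must hold, so p2 = True.
(!p2 || p5): since p2 = True, the clause reduces to (p5). p5 = True.
(!p5 || p1): since p5 = True, the clause reduces to (p1). p1 = True.

True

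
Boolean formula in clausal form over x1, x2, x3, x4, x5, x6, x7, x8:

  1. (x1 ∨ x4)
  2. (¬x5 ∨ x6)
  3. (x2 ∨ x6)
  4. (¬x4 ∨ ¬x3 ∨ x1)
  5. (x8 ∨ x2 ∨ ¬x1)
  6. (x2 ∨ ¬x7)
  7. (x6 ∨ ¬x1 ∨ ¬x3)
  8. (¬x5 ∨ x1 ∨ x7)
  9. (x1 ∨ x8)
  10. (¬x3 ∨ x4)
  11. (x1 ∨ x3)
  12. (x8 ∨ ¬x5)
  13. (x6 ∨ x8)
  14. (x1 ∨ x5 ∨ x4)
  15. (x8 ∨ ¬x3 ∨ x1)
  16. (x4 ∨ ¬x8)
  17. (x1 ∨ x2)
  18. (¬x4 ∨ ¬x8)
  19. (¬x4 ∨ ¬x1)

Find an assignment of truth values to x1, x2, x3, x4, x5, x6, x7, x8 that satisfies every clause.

x1=1  x2=1  x3=0  x4=0  x5=0  x6=1  x7=0  x8=0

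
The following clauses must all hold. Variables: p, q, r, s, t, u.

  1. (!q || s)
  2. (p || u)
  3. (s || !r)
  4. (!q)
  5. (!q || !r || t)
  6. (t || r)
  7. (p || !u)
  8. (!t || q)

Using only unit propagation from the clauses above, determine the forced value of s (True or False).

Unit clause (!q) sets q = False.
(!t || q) with q = False leaves only !t, so t = False.
(t || r) with t = False leaves only r, so r = True.
(!r || s) with r = True leaves only s, so s = True.

True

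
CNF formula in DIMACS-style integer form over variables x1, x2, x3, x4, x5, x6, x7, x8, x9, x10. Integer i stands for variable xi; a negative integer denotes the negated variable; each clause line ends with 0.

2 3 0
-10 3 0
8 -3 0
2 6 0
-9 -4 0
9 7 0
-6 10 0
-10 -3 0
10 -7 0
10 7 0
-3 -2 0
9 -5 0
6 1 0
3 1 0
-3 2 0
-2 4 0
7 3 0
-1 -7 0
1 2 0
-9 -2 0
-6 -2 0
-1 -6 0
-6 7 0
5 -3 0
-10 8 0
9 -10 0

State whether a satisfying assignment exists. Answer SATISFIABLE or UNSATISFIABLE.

UNSATISFIABLE

x3 = True:
  propagation gives x8=True, x10=False, x6=False, x2=True; an empty clause results — contradiction.
x3 = False:
  propagation gives x2=True, x10=False, x6=False, x7=False; an empty clause results — contradiction.
Every branch closes, so no satisfying assignment exists.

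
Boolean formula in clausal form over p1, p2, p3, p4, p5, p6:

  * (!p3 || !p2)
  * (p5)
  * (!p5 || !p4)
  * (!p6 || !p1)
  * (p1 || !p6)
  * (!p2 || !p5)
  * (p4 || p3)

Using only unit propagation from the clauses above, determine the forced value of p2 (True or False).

False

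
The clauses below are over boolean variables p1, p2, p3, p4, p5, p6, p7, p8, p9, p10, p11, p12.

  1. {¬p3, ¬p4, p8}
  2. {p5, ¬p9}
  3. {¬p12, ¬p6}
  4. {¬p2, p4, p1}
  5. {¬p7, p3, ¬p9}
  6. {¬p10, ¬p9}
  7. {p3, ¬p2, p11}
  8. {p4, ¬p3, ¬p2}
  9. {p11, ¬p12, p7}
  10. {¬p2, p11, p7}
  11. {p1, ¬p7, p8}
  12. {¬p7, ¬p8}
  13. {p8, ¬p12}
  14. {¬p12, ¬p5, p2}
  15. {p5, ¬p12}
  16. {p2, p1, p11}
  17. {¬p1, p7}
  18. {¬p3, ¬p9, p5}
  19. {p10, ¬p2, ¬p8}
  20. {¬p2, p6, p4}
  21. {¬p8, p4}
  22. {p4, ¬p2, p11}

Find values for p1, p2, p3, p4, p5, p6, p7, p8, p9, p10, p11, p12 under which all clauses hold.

p1 = True  p2 = False  p3 = True  p4 = False  p5 = True  p6 = False  p7 = True  p8 = False  p9 = False  p10 = True  p11 = False  p12 = False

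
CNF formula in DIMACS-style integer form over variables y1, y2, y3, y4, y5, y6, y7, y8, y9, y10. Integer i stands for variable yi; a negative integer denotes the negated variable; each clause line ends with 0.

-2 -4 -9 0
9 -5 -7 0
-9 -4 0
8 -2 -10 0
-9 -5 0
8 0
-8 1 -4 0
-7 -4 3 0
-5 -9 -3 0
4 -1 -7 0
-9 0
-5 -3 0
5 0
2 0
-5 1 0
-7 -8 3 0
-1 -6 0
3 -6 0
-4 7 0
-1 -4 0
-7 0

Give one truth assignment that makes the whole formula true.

y1=True  y2=True  y3=False  y4=False  y5=True  y6=False  y7=False  y8=True  y9=False  y10=False

The clause (y8) is unit: y8 must be True.
The clause (¬y9) is unit: y9 must be False.
The clause (y5) is unit: y5 must be True.
The clause (¬y7) is unit: y7 must be False.
(¬y3) is a unit clause, so y3 = False.
(y2) is a unit clause, so y2 = True.
(y1) is a unit clause, so y1 = True.
(¬y6) is a unit clause, so y6 = False.
The clause (¬y4) is unit: y4 must be False.
y10 is now unconstrained; take y10 = False.
Check each clause:
  1. {¬y2, ¬y4, ¬y9} — ¬y4 is true.
  2. {y9, ¬y7, ¬y5} — ¬y7 is true.
  3. {¬y4, ¬y9} — ¬y4 is true.
  4. {¬y2, y8, ¬y10} — y8 is true.
  5. {¬y9, ¬y5} — ¬y9 is true.
  6. {y8} — y8 is true.
  7. {¬y4, y1, ¬y8} — y1 is true.
  8. {y3, ¬y4, ¬y7} — ¬y7 is true.
  9. {¬y9, ¬y5, ¬y3} — ¬y3 is true.
  10. {¬y7, y4, ¬y1} — ¬y7 is true.
  11. {¬y9} — ¬y9 is true.
  12. {¬y5, ¬y3} — ¬y3 is true.
  13. {y5} — y5 is true.
  14. {y2} — y2 is true.
  15. {¬y5, y1} — y1 is true.
  16. {¬y8, ¬y7, y3} — ¬y7 is true.
  17. {¬y1, ¬y6} — ¬y6 is true.
  18. {¬y6, y3} — ¬y6 is true.
  19. {y7, ¬y4} — ¬y4 is true.
  20. {¬y4, ¬y1} — ¬y4 is true.
  21. {¬y7} — ¬y7 is true.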